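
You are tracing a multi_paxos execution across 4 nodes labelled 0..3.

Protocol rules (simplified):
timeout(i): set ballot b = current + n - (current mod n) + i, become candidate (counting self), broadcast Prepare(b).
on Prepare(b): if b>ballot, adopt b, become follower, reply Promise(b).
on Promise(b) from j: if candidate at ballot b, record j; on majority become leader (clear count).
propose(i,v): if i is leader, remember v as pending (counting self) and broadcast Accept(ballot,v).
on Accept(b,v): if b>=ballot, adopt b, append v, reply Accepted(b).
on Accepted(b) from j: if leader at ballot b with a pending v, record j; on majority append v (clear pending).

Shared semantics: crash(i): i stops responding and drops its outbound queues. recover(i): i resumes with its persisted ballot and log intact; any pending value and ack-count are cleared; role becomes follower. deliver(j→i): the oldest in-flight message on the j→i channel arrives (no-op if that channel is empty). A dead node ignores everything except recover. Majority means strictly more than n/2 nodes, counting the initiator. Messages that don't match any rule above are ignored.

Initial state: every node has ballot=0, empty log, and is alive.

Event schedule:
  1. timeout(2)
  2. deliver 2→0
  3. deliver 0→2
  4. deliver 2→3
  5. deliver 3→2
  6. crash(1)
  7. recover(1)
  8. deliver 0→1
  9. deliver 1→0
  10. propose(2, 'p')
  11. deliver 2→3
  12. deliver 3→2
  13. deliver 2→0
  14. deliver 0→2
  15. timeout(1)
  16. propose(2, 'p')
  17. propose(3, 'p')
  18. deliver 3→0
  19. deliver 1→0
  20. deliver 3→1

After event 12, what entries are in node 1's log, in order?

1. timeout(2):  <2:cand b6 ->
2. deliver 2→0:  <0:foll b6 ->
3. deliver 0→2:  nop
4. deliver 2→3:  <3:foll b6 ->
5. deliver 3→2:  <2:lead b6 ->
6. crash(1):  <1:✗foll b0 ->
7. recover(1):  <1:foll b0 ->
8. deliver 0→1:  nop
9. deliver 1→0:  nop
10. propose(2,'p'):  nop
11. deliver 2→3:  <3:foll b6 p>
12. deliver 3→2:  nop

empty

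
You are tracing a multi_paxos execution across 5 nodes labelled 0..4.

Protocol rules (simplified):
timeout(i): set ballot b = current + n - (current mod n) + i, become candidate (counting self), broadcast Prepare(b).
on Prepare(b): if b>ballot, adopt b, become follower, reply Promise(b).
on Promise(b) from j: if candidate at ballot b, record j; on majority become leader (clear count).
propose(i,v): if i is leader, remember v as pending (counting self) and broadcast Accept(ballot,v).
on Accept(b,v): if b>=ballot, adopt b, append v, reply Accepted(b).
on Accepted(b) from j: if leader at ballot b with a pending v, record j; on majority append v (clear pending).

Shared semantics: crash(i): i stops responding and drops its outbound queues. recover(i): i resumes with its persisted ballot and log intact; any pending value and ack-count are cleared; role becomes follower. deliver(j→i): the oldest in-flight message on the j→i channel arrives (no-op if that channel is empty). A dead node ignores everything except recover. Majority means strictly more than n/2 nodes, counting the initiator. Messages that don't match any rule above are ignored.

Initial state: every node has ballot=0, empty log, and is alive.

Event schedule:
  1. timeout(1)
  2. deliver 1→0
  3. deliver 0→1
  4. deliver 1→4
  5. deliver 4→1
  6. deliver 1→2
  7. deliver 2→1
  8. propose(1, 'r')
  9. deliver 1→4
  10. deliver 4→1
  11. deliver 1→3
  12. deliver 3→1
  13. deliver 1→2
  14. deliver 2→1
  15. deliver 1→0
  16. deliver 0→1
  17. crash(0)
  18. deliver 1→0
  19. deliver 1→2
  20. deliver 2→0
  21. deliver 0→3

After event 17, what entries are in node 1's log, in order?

[1] timeout(1) → N1(cand b6 [-])
[2] deliver 1→0 → N0(foll b6 [-])
[3] deliver 0→1 → ∅
[4] deliver 1→4 → N4(foll b6 [-])
[5] deliver 4→1 → N1(lead b6 [-])
[6] deliver 1→2 → N2(foll b6 [-])
[7] deliver 2→1 → ∅
[8] propose(1,'r') → ∅
[9] deliver 1→4 → N4(foll b6 [r])
[10] deliver 4→1 → ∅
[11] deliver 1→3 → N3(foll b6 [-])
[12] deliver 3→1 → ∅
[13] deliver 1→2 → N2(foll b6 [r])
[14] deliver 2→1 → N1(lead b6 [r])
[15] deliver 1→0 → N0(foll b6 [r])
[16] deliver 0→1 → ∅
[17] crash(0) → N0(✗foll b6 [r])

r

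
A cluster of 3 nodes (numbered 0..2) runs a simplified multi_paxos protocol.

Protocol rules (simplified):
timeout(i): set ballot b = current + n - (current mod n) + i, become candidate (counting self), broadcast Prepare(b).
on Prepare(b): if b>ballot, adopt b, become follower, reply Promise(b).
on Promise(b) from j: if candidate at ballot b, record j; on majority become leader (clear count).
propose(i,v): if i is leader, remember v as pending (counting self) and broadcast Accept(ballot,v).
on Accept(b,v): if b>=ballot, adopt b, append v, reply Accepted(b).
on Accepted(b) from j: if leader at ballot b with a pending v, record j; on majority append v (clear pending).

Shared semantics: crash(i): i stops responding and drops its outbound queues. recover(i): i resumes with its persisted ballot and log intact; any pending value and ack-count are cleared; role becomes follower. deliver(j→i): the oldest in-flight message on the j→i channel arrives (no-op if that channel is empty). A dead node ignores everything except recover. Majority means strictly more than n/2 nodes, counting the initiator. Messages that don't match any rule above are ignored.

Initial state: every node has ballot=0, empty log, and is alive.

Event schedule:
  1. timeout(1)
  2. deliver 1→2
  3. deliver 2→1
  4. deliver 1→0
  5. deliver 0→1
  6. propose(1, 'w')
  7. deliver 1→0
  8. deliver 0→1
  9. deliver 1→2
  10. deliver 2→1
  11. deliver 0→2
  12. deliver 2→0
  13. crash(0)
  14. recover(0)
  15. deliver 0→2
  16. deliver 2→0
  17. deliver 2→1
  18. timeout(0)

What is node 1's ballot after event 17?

4

1. timeout(1):  <1:cand b4 ->
2. deliver 1→2:  <2:foll b4 ->
3. deliver 2→1:  <1:lead b4 ->
4. deliver 1→0:  <0:foll b4 ->
5. deliver 0→1:  nop
6. propose(1,'w'):  nop
7. deliver 1→0:  <0:foll b4 w>
8. deliver 0→1:  <1:lead b4 w>
9. deliver 1→2:  <2:foll b4 w>
10. deliver 2→1:  nop
11. deliver 0→2:  nop
12. deliver 2→0:  nop
13. crash(0):  <0:✗foll b4 w>
14. recover(0):  <0:foll b4 w>
15. deliver 0→2:  nop
16. deliver 2→0:  nop
17. deliver 2→1:  nop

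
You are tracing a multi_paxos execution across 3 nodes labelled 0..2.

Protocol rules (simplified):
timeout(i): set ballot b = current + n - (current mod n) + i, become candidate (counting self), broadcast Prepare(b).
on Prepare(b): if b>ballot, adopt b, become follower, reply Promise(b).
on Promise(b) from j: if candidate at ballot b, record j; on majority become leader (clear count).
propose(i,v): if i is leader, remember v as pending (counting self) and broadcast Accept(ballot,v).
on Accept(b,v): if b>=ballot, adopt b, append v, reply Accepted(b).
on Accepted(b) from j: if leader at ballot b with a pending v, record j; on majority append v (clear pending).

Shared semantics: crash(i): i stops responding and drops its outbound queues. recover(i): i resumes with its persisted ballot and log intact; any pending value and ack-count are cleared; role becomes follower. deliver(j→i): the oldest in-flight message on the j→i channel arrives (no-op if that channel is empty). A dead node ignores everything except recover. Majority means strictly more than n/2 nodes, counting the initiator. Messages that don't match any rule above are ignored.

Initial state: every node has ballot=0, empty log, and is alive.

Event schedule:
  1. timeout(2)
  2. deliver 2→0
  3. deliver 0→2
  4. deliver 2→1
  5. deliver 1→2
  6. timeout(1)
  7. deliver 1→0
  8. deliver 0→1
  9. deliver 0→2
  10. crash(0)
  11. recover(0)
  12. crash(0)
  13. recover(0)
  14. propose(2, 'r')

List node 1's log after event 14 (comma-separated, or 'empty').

empty

[1] timeout(2) → N2(cand b5 [-])
[2] deliver 2→0 → N0(foll b5 [-])
[3] deliver 0→2 → N2(lead b5 [-])
[4] deliver 2→1 → N1(foll b5 [-])
[5] deliver 1→2 → ∅
[6] timeout(1) → N1(cand b7 [-])
[7] deliver 1→0 → N0(foll b7 [-])
[8] deliver 0→1 → N1(lead b7 [-])
[9] deliver 0→2 → ∅
[10] crash(0) → N0(✗foll b7 [-])
[11] recover(0) → N0(foll b7 [-])
[12] crash(0) → N0(✗foll b7 [-])
[13] recover(0) → N0(foll b7 [-])
[14] propose(2,'r') → ∅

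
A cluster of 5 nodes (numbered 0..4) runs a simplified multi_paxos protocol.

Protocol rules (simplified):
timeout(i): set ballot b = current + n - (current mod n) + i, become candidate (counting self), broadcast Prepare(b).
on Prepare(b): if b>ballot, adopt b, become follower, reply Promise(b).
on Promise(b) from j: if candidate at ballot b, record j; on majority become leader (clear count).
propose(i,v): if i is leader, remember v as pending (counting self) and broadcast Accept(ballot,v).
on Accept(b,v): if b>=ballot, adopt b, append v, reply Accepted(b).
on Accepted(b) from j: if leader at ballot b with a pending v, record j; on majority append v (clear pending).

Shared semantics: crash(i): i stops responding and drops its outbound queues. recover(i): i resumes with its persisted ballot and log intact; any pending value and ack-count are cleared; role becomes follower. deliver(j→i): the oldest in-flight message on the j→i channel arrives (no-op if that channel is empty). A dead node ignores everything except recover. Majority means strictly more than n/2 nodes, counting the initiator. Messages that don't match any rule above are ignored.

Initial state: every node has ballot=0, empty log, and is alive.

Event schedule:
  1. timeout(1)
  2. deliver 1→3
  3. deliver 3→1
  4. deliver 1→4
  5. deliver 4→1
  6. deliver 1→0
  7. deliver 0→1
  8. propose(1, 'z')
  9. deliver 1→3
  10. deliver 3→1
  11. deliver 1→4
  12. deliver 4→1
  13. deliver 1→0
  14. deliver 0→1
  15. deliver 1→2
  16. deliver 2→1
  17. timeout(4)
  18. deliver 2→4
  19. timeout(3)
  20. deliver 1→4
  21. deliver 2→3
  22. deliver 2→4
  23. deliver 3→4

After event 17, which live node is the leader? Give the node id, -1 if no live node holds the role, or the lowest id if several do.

1

[1] timeout(1) → N1(cand b6 [-])
[2] deliver 1→3 → N3(foll b6 [-])
[3] deliver 3→1 → ∅
[4] deliver 1→4 → N4(foll b6 [-])
[5] deliver 4→1 → N1(lead b6 [-])
[6] deliver 1→0 → N0(foll b6 [-])
[7] deliver 0→1 → ∅
[8] propose(1,'z') → ∅
[9] deliver 1→3 → N3(foll b6 [z])
[10] deliver 3→1 → ∅
[11] deliver 1→4 → N4(foll b6 [z])
[12] deliver 4→1 → N1(lead b6 [z])
[13] deliver 1→0 → N0(foll b6 [z])
[14] deliver 0→1 → ∅
[15] deliver 1→2 → N2(foll b6 [-])
[16] deliver 2→1 → ∅
[17] timeout(4) → N4(cand b14 [z])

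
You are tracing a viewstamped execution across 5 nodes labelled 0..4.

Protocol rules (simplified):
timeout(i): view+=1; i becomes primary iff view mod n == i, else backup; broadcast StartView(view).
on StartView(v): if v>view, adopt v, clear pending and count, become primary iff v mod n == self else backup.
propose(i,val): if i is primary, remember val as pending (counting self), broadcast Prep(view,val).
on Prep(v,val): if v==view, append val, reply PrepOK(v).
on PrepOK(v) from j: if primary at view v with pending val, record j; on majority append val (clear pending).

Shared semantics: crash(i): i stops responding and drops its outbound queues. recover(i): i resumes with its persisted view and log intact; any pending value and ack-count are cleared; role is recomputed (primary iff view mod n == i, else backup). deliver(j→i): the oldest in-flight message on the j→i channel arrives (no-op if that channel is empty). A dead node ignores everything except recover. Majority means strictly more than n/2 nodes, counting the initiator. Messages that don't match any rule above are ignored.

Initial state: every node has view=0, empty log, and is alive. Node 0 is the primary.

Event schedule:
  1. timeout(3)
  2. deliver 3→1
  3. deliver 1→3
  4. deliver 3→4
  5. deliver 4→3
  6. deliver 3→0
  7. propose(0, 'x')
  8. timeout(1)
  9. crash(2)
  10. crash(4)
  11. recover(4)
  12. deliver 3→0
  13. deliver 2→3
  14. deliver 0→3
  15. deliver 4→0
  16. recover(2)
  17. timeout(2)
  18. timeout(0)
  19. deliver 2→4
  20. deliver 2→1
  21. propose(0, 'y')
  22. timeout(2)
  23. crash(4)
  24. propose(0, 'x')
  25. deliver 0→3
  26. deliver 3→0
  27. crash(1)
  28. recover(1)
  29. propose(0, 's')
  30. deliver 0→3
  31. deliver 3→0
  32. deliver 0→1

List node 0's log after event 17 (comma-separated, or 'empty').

after 1 — timeout(3): n3:back/v1/[-]
after 2 — deliver 3→1: n1:prim/v1/[-]
after 3 — deliver 1→3: ·
after 4 — deliver 3→4: n4:back/v1/[-]
after 5 — deliver 4→3: ·
after 6 — deliver 3→0: n0:back/v1/[-]
after 7 — propose(0,'x'): ·
after 8 — timeout(1): n1:back/v2/[-]
after 9 — crash(2): n2:✗back/v0/[-]
after 10 — crash(4): n4:✗back/v1/[-]
after 11 — recover(4): n4:back/v1/[-]
after 12 — deliver 3→0: ·
after 13 — deliver 2→3: ·
after 14 — deliver 0→3: ·
after 15 — deliver 4→0: ·
after 16 — recover(2): n2:back/v0/[-]
after 17 — timeout(2): n2:back/v1/[-]

empty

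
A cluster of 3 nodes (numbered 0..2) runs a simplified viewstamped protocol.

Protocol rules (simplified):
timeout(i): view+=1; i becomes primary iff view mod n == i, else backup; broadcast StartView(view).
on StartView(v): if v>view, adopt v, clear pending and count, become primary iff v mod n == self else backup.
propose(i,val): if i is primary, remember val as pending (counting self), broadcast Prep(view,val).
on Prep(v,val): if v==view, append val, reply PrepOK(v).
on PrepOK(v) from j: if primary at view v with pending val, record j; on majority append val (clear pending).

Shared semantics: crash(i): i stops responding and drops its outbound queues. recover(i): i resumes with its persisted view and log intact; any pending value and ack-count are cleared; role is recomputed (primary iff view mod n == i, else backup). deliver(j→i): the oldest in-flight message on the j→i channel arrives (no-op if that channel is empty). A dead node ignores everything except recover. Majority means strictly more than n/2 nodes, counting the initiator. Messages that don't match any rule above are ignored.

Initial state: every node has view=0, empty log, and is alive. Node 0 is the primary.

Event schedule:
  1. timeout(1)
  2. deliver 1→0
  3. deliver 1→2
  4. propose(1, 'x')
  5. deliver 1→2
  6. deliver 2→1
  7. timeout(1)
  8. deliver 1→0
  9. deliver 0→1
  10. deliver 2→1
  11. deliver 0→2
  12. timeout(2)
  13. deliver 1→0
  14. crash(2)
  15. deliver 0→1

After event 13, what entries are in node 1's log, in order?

step 1 timeout(1): 1={prim,v=1,log=-}
step 2 deliver 1→0: 0={back,v=1,log=-}
step 3 deliver 1→2: 2={back,v=1,log=-}
step 4 propose(1,'x'): —
step 5 deliver 1→2: 2={back,v=1,log=x}
step 6 deliver 2→1: 1={prim,v=1,log=x}
step 7 timeout(1): 1={back,v=2,log=x}
step 8 deliver 1→0: 0={back,v=1,log=x}
step 9 deliver 0→1: —
step 10 deliver 2→1: —
step 11 deliver 0→2: —
step 12 timeout(2): 2={prim,v=2,log=x}
step 13 deliver 1→0: 0={back,v=2,log=x}

x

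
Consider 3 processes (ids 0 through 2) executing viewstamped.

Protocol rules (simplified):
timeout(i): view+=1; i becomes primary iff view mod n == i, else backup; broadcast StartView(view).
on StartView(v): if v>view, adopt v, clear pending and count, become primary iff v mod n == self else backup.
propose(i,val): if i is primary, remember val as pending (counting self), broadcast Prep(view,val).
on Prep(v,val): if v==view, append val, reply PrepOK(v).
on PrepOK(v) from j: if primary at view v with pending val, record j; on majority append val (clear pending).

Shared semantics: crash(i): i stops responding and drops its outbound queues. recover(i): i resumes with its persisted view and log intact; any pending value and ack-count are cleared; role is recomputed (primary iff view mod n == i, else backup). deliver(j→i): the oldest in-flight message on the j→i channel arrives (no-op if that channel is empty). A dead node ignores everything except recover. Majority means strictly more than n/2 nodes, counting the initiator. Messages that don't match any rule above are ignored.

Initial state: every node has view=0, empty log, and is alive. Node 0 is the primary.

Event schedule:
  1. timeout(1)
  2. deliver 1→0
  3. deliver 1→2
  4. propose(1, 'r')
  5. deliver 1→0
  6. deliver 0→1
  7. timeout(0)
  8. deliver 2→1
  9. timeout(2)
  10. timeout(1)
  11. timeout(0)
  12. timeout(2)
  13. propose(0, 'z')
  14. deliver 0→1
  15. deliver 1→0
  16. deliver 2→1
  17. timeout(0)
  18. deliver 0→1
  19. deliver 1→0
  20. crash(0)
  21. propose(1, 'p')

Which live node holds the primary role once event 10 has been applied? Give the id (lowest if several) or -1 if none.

1. timeout(1):  <1:prim v1 ->
2. deliver 1→0:  <0:back v1 ->
3. deliver 1→2:  <2:back v1 ->
4. propose(1,'r'):  nop
5. deliver 1→0:  <0:back v1 r>
6. deliver 0→1:  <1:prim v1 r>
7. timeout(0):  <0:back v2 r>
8. deliver 2→1:  nop
9. timeout(2):  <2:prim v2 ->
10. timeout(1):  <1:back v2 r>

2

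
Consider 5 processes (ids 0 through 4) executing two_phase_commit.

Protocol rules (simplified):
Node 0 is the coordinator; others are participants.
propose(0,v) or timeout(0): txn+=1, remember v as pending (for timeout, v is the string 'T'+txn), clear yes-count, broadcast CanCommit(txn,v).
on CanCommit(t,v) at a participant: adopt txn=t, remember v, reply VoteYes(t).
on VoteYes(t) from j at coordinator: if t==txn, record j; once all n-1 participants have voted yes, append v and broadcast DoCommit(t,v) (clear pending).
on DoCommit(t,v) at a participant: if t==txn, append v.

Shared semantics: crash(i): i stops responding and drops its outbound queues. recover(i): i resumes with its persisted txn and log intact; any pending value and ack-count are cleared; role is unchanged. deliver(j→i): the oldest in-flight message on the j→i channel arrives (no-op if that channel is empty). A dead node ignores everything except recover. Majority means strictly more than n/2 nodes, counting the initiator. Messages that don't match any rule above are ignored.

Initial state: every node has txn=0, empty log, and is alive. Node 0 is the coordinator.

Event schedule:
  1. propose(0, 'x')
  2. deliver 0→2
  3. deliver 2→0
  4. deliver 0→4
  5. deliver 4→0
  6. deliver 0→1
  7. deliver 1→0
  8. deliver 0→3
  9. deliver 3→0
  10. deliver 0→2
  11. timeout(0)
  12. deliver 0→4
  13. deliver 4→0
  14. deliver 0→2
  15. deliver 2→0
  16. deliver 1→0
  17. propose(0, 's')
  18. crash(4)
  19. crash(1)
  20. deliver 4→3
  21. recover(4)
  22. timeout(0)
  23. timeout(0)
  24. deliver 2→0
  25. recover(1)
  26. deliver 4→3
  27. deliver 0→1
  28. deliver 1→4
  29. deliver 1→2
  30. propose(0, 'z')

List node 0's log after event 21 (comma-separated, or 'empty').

x

after 1 — propose(0,'x'): n0:coor/t1/[-]
after 2 — deliver 0→2: n2:part/t1/[-]
after 3 — deliver 2→0: ·
after 4 — deliver 0→4: n4:part/t1/[-]
after 5 — deliver 4→0: ·
after 6 — deliver 0→1: n1:part/t1/[-]
after 7 — deliver 1→0: ·
after 8 — deliver 0→3: n3:part/t1/[-]
after 9 — deliver 3→0: n0:coor/t1/[x]
after 10 — deliver 0→2: n2:part/t1/[x]
after 11 — timeout(0): n0:coor/t2/[x]
after 12 — deliver 0→4: n4:part/t1/[x]
after 13 — deliver 4→0: ·
after 14 — deliver 0→2: n2:part/t2/[x]
after 15 — deliver 2→0: ·
after 16 — deliver 1→0: ·
after 17 — propose(0,'s'): n0:coor/t3/[x]
after 18 — crash(4): n4:✗part/t1/[x]
after 19 — crash(1): n1:✗part/t1/[-]
after 20 — deliver 4→3: ·
after 21 — recover(4): n4:part/t1/[x]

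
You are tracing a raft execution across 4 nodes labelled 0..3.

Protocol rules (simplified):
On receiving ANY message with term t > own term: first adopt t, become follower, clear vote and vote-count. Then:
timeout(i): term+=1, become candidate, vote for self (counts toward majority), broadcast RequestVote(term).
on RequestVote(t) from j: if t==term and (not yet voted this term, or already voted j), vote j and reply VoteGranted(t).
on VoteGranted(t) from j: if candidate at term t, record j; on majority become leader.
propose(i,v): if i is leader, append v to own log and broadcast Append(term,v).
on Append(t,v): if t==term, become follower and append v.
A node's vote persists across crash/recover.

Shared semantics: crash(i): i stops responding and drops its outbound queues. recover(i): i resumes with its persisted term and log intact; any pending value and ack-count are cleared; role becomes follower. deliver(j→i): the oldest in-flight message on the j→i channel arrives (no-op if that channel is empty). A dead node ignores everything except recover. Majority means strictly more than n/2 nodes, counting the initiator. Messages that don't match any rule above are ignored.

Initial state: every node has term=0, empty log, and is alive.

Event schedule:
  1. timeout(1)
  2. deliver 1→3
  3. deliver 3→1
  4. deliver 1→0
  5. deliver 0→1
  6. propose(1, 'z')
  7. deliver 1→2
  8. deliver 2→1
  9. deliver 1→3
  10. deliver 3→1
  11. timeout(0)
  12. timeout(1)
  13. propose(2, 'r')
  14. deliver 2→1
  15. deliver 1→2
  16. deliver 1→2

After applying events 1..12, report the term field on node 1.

2

1. timeout(1):  <1:cand t1 ->
2. deliver 1→3:  <3:foll t1 ->
3. deliver 3→1:  nop
4. deliver 1→0:  <0:foll t1 ->
5. deliver 0→1:  <1:lead t1 ->
6. propose(1,'z'):  <1:lead t1 z>
7. deliver 1→2:  <2:foll t1 ->
8. deliver 2→1:  nop
9. deliver 1→3:  <3:foll t1 z>
10. deliver 3→1:  nop
11. timeout(0):  <0:cand t2 ->
12. timeout(1):  <1:cand t2 z>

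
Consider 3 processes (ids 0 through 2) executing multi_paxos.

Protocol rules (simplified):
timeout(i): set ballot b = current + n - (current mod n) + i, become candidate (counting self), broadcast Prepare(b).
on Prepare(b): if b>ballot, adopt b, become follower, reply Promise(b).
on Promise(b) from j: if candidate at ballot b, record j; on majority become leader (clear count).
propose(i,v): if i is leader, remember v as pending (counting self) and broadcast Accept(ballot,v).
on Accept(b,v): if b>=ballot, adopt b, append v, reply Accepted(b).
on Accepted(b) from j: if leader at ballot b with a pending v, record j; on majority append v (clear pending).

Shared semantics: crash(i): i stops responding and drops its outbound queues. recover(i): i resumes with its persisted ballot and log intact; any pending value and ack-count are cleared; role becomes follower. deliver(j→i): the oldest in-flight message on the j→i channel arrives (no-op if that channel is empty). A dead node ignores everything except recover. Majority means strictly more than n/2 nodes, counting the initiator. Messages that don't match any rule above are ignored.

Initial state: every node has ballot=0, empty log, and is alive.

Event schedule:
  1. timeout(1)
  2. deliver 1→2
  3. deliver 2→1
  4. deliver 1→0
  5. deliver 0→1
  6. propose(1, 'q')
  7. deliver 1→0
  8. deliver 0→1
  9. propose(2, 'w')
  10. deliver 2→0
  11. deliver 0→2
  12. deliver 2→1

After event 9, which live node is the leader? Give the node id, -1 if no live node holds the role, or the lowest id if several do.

after 1 — timeout(1): n1:cand/b4/[-]
after 2 — deliver 1→2: n2:foll/b4/[-]
after 3 — deliver 2→1: n1:lead/b4/[-]
after 4 — deliver 1→0: n0:foll/b4/[-]
after 5 — deliver 0→1: ·
after 6 — propose(1,'q'): ·
after 7 — deliver 1→0: n0:foll/b4/[q]
after 8 — deliver 0→1: n1:lead/b4/[q]
after 9 — propose(2,'w'): ·

1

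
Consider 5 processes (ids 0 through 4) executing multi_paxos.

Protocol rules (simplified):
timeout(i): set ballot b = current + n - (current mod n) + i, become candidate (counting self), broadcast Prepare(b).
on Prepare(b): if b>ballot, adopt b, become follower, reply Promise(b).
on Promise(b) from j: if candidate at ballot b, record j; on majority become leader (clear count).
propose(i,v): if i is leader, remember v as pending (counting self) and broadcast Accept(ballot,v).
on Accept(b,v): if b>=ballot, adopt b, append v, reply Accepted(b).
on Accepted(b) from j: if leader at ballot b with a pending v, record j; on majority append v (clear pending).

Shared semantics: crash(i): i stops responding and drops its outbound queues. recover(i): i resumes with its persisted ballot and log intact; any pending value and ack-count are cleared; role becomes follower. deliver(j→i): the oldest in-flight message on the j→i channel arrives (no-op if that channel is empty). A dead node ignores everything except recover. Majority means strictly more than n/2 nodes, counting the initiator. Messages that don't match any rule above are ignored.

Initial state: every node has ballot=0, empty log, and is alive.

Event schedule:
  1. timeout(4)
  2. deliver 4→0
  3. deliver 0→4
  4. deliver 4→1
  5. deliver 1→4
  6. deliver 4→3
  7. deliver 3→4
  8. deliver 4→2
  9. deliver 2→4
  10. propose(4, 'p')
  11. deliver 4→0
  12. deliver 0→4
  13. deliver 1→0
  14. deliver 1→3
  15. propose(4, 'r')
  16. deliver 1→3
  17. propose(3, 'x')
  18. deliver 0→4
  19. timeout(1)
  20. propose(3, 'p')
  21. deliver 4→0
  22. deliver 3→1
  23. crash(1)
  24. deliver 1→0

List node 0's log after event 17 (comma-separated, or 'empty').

step 1 timeout(4): 4={cand,b=9,log=-}
step 2 deliver 4→0: 0={foll,b=9,log=-}
step 3 deliver 0→4: —
step 4 deliver 4→1: 1={foll,b=9,log=-}
step 5 deliver 1→4: 4={lead,b=9,log=-}
step 6 deliver 4→3: 3={foll,b=9,log=-}
step 7 deliver 3→4: —
step 8 deliver 4→2: 2={foll,b=9,log=-}
step 9 deliver 2→4: —
step 10 propose(4,'p'): —
step 11 deliver 4→0: 0={foll,b=9,log=p}
step 12 deliver 0→4: —
step 13 deliver 1→0: —
step 14 deliver 1→3: —
step 15 propose(4,'r'): —
step 16 deliver 1→3: —
step 17 propose(3,'x'): —

p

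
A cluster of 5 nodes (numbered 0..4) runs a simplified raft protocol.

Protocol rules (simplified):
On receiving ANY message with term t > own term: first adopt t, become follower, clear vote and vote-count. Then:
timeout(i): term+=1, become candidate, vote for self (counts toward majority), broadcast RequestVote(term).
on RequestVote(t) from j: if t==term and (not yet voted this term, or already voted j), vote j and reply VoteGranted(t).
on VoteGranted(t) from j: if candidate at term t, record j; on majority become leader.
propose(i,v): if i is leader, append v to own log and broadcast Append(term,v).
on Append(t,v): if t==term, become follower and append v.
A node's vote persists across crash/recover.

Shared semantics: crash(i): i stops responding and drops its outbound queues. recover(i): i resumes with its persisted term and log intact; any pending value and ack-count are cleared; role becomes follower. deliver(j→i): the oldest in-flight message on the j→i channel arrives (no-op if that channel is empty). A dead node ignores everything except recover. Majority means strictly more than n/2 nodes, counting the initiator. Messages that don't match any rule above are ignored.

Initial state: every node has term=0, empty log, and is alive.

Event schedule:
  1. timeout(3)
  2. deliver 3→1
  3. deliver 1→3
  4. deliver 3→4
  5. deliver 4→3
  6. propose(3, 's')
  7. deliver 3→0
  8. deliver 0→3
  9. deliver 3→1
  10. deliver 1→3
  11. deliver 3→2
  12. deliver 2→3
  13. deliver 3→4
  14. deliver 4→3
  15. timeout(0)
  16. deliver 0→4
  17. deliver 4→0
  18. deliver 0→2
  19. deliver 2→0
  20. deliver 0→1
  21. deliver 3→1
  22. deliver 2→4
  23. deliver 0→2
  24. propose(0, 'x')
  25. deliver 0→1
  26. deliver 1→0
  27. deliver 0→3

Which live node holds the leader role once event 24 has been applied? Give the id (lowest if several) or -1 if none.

0

e1 timeout(3): 3[cand,t=1,-]
e2 deliver 3→1: 1[foll,t=1,-]
e3 deliver 1→3: ·
e4 deliver 3→4: 4[foll,t=1,-]
e5 deliver 4→3: 3[lead,t=1,-]
e6 propose(3,'s'): 3[lead,t=1,s]
e7 deliver 3→0: 0[foll,t=1,-]
e8 deliver 0→3: ·
e9 deliver 3→1: 1[foll,t=1,s]
e10 deliver 1→3: ·
e11 deliver 3→2: 2[foll,t=1,-]
e12 deliver 2→3: ·
e13 deliver 3→4: 4[foll,t=1,s]
e14 deliver 4→3: ·
e15 timeout(0): 0[cand,t=2,-]
e16 deliver 0→4: 4[foll,t=2,s]
e17 deliver 4→0: ·
e18 deliver 0→2: 2[foll,t=2,-]
e19 deliver 2→0: 0[lead,t=2,-]
e20 deliver 0→1: 1[foll,t=2,s]
e21 deliver 3→1: ·
e22 deliver 2→4: ·
e23 deliver 0→2: ·
e24 propose(0,'x'): 0[lead,t=2,x]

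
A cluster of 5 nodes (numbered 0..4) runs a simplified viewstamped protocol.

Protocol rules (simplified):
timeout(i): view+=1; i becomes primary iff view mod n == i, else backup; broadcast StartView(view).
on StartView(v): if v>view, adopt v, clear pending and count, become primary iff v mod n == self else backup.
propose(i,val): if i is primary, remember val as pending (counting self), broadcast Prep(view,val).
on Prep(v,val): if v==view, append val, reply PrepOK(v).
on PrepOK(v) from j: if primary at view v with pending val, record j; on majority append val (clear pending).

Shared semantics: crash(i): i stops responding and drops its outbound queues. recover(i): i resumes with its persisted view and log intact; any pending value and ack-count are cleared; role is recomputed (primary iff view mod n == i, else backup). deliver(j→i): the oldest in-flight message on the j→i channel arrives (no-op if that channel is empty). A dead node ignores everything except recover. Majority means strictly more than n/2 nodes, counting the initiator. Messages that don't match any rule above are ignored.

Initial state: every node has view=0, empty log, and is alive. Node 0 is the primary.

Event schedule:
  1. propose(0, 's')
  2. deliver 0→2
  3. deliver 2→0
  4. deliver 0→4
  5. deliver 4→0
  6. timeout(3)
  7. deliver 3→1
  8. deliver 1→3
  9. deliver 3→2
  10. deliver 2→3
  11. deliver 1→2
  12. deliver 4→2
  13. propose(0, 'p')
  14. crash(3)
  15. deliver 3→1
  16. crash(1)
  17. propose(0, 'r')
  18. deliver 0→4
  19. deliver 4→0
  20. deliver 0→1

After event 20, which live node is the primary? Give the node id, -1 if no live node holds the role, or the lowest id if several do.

0

[1] propose(0,'s') → ∅
[2] deliver 0→2 → N2(back v0 [s])
[3] deliver 2→0 → ∅
[4] deliver 0→4 → N4(back v0 [s])
[5] deliver 4→0 → N0(prim v0 [s])
[6] timeout(3) → N3(back v1 [-])
[7] deliver 3→1 → N1(prim v1 [-])
[8] deliver 1→3 → ∅
[9] deliver 3→2 → N2(back v1 [s])
[10] deliver 2→3 → ∅
[11] deliver 1→2 → ∅
[12] deliver 4→2 → ∅
[13] propose(0,'p') → ∅
[14] crash(3) → N3(✗back v1 [-])
[15] deliver 3→1 → ∅
[16] crash(1) → N1(✗prim v1 [-])
[17] propose(0,'r') → ∅
[18] deliver 0→4 → N4(back v0 [s,p])
[19] deliver 4→0 → ∅
[20] deliver 0→1 → ∅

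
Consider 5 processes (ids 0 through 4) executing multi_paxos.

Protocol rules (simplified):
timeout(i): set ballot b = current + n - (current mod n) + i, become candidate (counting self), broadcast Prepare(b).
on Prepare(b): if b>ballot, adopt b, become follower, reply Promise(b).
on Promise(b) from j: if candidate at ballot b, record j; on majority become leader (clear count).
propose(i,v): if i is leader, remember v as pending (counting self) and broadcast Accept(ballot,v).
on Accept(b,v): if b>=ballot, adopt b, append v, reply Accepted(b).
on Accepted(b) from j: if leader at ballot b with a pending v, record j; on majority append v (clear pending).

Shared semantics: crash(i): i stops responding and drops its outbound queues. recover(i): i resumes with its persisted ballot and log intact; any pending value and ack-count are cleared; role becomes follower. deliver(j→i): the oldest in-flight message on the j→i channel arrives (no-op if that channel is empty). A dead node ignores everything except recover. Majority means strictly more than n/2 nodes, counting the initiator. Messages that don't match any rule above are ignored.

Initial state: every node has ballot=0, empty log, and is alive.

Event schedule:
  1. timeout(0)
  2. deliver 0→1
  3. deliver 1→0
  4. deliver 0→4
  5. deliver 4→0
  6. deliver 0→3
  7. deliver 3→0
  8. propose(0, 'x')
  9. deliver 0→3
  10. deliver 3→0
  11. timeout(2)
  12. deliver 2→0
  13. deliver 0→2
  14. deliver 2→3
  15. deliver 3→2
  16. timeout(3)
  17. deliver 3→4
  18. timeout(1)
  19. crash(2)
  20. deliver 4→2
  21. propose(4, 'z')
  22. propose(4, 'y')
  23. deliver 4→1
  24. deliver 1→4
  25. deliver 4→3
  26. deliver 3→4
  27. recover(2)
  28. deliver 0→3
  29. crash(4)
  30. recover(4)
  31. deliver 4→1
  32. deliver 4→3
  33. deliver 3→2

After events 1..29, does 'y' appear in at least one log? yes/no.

no

step 1 timeout(0): 0={cand,b=5,log=-}
step 2 deliver 0→1: 1={foll,b=5,log=-}
step 3 deliver 1→0: —
step 4 deliver 0→4: 4={foll,b=5,log=-}
step 5 deliver 4→0: 0={lead,b=5,log=-}
step 6 deliver 0→3: 3={foll,b=5,log=-}
step 7 deliver 3→0: —
step 8 propose(0,'x'): —
step 9 deliver 0→3: 3={foll,b=5,log=x}
step 10 deliver 3→0: —
step 11 timeout(2): 2={cand,b=7,log=-}
step 12 deliver 2→0: 0={foll,b=7,log=-}
step 13 deliver 0→2: —
step 14 deliver 2→3: 3={foll,b=7,log=x}
step 15 deliver 3→2: —
step 16 timeout(3): 3={cand,b=13,log=x}
step 17 deliver 3→4: 4={foll,b=13,log=-}
step 18 timeout(1): 1={cand,b=11,log=-}
step 19 crash(2): 2={✗cand,b=7,log=-}
step 20 deliver 4→2: —
step 21 propose(4,'z'): —
step 22 propose(4,'y'): —
step 23 deliver 4→1: —
step 24 deliver 1→4: —
step 25 deliver 4→3: —
step 26 deliver 3→4: —
step 27 recover(2): 2={foll,b=7,log=-}
step 28 deliver 0→3: —
step 29 crash(4): 4={✗foll,b=13,log=-}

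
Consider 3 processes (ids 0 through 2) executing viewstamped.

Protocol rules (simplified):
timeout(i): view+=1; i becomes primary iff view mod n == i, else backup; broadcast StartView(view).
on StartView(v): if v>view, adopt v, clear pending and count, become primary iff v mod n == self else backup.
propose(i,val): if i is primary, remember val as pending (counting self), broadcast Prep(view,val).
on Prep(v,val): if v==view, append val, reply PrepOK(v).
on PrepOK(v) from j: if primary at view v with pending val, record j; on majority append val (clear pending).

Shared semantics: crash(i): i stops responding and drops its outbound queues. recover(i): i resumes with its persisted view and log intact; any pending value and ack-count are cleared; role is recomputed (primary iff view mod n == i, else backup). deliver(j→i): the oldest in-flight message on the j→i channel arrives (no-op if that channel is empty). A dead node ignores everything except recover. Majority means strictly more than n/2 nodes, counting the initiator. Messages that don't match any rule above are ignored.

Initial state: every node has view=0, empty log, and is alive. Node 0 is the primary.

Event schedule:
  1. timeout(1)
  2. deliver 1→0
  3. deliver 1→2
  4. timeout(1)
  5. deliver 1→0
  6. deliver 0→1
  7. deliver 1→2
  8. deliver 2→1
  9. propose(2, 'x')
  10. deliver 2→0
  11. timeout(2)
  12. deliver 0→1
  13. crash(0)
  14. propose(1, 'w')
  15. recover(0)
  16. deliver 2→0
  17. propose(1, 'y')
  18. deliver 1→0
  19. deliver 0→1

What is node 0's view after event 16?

[1] timeout(1) → N1(prim v1 [-])
[2] deliver 1→0 → N0(back v1 [-])
[3] deliver 1→2 → N2(back v1 [-])
[4] timeout(1) → N1(back v2 [-])
[5] deliver 1→0 → N0(back v2 [-])
[6] deliver 0→1 → ∅
[7] deliver 1→2 → N2(prim v2 [-])
[8] deliver 2→1 → ∅
[9] propose(2,'x') → ∅
[10] deliver 2→0 → N0(back v2 [x])
[11] timeout(2) → N2(back v3 [-])
[12] deliver 0→1 → ∅
[13] crash(0) → N0(✗back v2 [x])
[14] propose(1,'w') → ∅
[15] recover(0) → N0(back v2 [x])
[16] deliver 2→0 → N0(prim v3 [x])

3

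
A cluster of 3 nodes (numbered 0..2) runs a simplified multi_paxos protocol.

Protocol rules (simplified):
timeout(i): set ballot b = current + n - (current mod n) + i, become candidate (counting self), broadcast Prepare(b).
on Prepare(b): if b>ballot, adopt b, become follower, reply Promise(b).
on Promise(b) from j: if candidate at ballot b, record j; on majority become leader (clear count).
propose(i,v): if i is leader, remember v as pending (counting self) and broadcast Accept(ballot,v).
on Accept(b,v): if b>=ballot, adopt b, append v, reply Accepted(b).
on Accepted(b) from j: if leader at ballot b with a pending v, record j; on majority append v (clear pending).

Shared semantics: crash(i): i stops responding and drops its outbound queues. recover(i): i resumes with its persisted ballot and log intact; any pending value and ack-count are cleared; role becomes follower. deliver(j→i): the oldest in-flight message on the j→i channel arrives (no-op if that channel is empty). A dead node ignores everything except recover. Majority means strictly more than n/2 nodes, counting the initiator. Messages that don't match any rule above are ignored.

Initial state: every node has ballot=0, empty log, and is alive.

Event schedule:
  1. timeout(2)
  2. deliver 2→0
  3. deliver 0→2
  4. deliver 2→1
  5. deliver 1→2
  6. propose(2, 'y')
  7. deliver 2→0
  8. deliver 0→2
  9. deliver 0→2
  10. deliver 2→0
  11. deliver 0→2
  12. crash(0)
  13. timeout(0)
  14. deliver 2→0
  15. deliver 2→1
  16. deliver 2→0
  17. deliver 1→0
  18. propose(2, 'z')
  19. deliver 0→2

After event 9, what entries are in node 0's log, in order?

y

e1 timeout(2): 2[cand,b=5,-]
e2 deliver 2→0: 0[foll,b=5,-]
e3 deliver 0→2: 2[lead,b=5,-]
e4 deliver 2→1: 1[foll,b=5,-]
e5 deliver 1→2: ·
e6 propose(2,'y'): ·
e7 deliver 2→0: 0[foll,b=5,y]
e8 deliver 0→2: 2[lead,b=5,y]
e9 deliver 0→2: ·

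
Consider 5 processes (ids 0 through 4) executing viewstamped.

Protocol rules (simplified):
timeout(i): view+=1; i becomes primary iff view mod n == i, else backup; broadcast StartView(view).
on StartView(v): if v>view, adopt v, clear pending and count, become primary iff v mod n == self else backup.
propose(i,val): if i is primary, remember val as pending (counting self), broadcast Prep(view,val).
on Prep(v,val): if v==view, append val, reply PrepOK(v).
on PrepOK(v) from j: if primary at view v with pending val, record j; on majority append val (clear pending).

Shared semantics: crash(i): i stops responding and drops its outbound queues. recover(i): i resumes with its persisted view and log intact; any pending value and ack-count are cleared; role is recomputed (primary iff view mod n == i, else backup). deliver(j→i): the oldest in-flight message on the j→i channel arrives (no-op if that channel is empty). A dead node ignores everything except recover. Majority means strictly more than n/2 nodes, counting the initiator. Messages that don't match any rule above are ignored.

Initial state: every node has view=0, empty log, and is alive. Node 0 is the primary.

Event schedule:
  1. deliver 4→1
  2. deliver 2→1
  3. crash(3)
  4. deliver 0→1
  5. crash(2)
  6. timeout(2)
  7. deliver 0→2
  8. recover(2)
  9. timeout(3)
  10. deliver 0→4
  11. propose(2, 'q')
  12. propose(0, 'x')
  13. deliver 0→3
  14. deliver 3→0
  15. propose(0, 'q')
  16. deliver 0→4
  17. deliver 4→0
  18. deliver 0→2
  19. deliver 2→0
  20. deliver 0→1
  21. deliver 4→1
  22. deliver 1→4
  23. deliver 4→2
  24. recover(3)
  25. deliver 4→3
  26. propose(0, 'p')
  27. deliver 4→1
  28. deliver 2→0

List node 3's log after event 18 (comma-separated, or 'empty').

e1 deliver 4→1: ·
e2 deliver 2→1: ·
e3 crash(3): 3[✗back,v=0,-]
e4 deliver 0→1: ·
e5 crash(2): 2[✗back,v=0,-]
e6 timeout(2): ·
e7 deliver 0→2: ·
e8 recover(2): 2[back,v=0,-]
e9 timeout(3): ·
e10 deliver 0→4: ·
e11 propose(2,'q'): ·
e12 propose(0,'x'): ·
e13 deliver 0→3: ·
e14 deliver 3→0: ·
e15 propose(0,'q'): ·
e16 deliver 0→4: 4[back,v=0,x]
e17 deliver 4→0: ·
e18 deliver 0→2: 2[back,v=0,x]

empty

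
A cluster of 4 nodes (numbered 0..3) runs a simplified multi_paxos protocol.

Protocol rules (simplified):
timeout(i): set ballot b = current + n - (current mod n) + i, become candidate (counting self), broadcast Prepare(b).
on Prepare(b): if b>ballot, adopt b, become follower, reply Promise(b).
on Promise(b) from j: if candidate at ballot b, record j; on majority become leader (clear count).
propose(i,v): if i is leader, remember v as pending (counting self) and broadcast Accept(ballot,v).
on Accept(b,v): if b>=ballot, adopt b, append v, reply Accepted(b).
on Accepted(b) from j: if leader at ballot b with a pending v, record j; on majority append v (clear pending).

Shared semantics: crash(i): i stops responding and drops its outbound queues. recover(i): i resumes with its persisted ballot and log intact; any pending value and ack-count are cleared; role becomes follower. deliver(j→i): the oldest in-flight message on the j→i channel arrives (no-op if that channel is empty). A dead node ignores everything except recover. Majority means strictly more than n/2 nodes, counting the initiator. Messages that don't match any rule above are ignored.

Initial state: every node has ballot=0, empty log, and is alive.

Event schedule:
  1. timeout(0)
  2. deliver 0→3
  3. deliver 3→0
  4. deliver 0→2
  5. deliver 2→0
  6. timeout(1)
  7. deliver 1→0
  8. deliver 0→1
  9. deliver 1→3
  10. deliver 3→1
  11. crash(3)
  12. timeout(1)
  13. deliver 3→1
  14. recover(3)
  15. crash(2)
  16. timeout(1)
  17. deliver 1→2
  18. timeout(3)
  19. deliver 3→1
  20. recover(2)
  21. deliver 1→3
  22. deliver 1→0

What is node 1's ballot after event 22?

13

[1] timeout(0) → N0(cand b4 [-])
[2] deliver 0→3 → N3(foll b4 [-])
[3] deliver 3→0 → ∅
[4] deliver 0→2 → N2(foll b4 [-])
[5] deliver 2→0 → N0(lead b4 [-])
[6] timeout(1) → N1(cand b5 [-])
[7] deliver 1→0 → N0(foll b5 [-])
[8] deliver 0→1 → ∅
[9] deliver 1→3 → N3(foll b5 [-])
[10] deliver 3→1 → ∅
[11] crash(3) → N3(✗foll b5 [-])
[12] timeout(1) → N1(cand b9 [-])
[13] deliver 3→1 → ∅
[14] recover(3) → N3(foll b5 [-])
[15] crash(2) → N2(✗foll b4 [-])
[16] timeout(1) → N1(cand b13 [-])
[17] deliver 1→2 → ∅
[18] timeout(3) → N3(cand b11 [-])
[19] deliver 3→1 → ∅
[20] recover(2) → N2(foll b4 [-])
[21] deliver 1→3 → ∅
[22] deliver 1→0 → N0(foll b9 [-])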